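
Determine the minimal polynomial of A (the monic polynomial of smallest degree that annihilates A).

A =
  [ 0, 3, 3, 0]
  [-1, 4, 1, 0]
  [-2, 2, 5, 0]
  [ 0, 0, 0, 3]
x^2 - 6*x + 9

The characteristic polynomial is χ_A(x) = (x - 3)^4, so the eigenvalues are known. The minimal polynomial is
  m_A(x) = Π_λ (x − λ)^{k_λ}
where k_λ is the size of the *largest* Jordan block for λ (equivalently, the smallest k with (A − λI)^k v = 0 for every generalised eigenvector v of λ).

  λ = 3: largest Jordan block has size 2, contributing (x − 3)^2

So m_A(x) = (x - 3)^2 = x^2 - 6*x + 9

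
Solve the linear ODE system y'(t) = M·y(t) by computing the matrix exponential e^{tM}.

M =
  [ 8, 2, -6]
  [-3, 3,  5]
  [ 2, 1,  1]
e^{tM} =
  [-t^2*exp(4*t) + 4*t*exp(4*t) + exp(4*t), 2*t*exp(4*t), 2*t^2*exp(4*t) - 6*t*exp(4*t)]
  [t^2*exp(4*t)/2 - 3*t*exp(4*t), -t*exp(4*t) + exp(4*t), -t^2*exp(4*t) + 5*t*exp(4*t)]
  [-t^2*exp(4*t)/2 + 2*t*exp(4*t), t*exp(4*t), t^2*exp(4*t) - 3*t*exp(4*t) + exp(4*t)]

Strategy: write M = P · J · P⁻¹ where J is a Jordan canonical form, so e^{tM} = P · e^{tJ} · P⁻¹, and e^{tJ} can be computed block-by-block.

M has Jordan form
J =
  [4, 1, 0]
  [0, 4, 1]
  [0, 0, 4]
(up to reordering of blocks).

Per-block formulas:
  For a 3×3 Jordan block J_3(4): exp(t · J_3(4)) = e^(4t)·(I + t·N + (t^2/2)·N^2), where N is the 3×3 nilpotent shift.

After assembling e^{tJ} and conjugating by P, we get:

e^{tM} =
  [-t^2*exp(4*t) + 4*t*exp(4*t) + exp(4*t), 2*t*exp(4*t), 2*t^2*exp(4*t) - 6*t*exp(4*t)]
  [t^2*exp(4*t)/2 - 3*t*exp(4*t), -t*exp(4*t) + exp(4*t), -t^2*exp(4*t) + 5*t*exp(4*t)]
  [-t^2*exp(4*t)/2 + 2*t*exp(4*t), t*exp(4*t), t^2*exp(4*t) - 3*t*exp(4*t) + exp(4*t)]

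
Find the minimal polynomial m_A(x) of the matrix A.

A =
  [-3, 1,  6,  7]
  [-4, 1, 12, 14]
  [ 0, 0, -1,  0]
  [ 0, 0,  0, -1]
x^2 + 2*x + 1

The characteristic polynomial is χ_A(x) = (x + 1)^4, so the eigenvalues are known. The minimal polynomial is
  m_A(x) = Π_λ (x − λ)^{k_λ}
where k_λ is the size of the *largest* Jordan block for λ (equivalently, the smallest k with (A − λI)^k v = 0 for every generalised eigenvector v of λ).

  λ = -1: largest Jordan block has size 2, contributing (x + 1)^2

So m_A(x) = (x + 1)^2 = x^2 + 2*x + 1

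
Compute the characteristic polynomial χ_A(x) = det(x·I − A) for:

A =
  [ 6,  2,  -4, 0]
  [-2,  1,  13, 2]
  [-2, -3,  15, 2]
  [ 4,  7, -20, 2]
x^4 - 24*x^3 + 216*x^2 - 864*x + 1296

Expanding det(x·I − A) (e.g. by cofactor expansion or by noting that A is similar to its Jordan form J, which has the same characteristic polynomial as A) gives
  χ_A(x) = x^4 - 24*x^3 + 216*x^2 - 864*x + 1296
which factors as (x - 6)^4. The eigenvalues (with algebraic multiplicities) are λ = 6 with multiplicity 4.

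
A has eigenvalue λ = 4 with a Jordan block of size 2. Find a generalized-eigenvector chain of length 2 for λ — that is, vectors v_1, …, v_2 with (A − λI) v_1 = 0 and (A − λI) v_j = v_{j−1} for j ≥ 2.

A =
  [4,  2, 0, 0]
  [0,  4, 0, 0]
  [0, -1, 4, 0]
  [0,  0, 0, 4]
A Jordan chain for λ = 4 of length 2:
v_1 = (2, 0, -1, 0)ᵀ
v_2 = (0, 1, 0, 0)ᵀ

Let N = A − (4)·I. We want v_2 with N^2 v_2 = 0 but N^1 v_2 ≠ 0; then v_{j-1} := N · v_j for j = 2, …, 2.

Pick v_2 = (0, 1, 0, 0)ᵀ.
Then v_1 = N · v_2 = (2, 0, -1, 0)ᵀ.

Sanity check: (A − (4)·I) v_1 = (0, 0, 0, 0)ᵀ = 0. ✓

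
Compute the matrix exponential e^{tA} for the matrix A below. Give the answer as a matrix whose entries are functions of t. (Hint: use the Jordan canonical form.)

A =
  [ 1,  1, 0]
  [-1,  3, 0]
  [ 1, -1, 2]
e^{tA} =
  [-t*exp(2*t) + exp(2*t), t*exp(2*t), 0]
  [-t*exp(2*t), t*exp(2*t) + exp(2*t), 0]
  [t*exp(2*t), -t*exp(2*t), exp(2*t)]

Strategy: write A = P · J · P⁻¹ where J is a Jordan canonical form, so e^{tA} = P · e^{tJ} · P⁻¹, and e^{tJ} can be computed block-by-block.

A has Jordan form
J =
  [2, 1, 0]
  [0, 2, 0]
  [0, 0, 2]
(up to reordering of blocks).

Per-block formulas:
  For a 1×1 block at λ = 2: exp(t · [2]) = [e^(2t)].
  For a 2×2 Jordan block J_2(2): exp(t · J_2(2)) = e^(2t)·(I + t·N), where N is the 2×2 nilpotent shift.

After assembling e^{tJ} and conjugating by P, we get:

e^{tA} =
  [-t*exp(2*t) + exp(2*t), t*exp(2*t), 0]
  [-t*exp(2*t), t*exp(2*t) + exp(2*t), 0]
  [t*exp(2*t), -t*exp(2*t), exp(2*t)]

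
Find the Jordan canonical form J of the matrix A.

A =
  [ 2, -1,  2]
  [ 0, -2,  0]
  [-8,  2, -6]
J_2(-2) ⊕ J_1(-2)

The characteristic polynomial is
  det(x·I − A) = x^3 + 6*x^2 + 12*x + 8 = (x + 2)^3

Eigenvalues and multiplicities (the geometric multiplicity of λ is n − rank(A − λI), which equals the number of Jordan blocks for λ):
  λ = -2: algebraic multiplicity = 3, geometric multiplicity = 2

Determining the block sizes for each eigenvalue:
  λ = -2: 2 blocks summing to 3 forces exactly one block of size 2 and the rest size 1 → block sizes [2, 1]

Assembling the blocks gives a Jordan form
J =
  [-2,  1,  0]
  [ 0, -2,  0]
  [ 0,  0, -2]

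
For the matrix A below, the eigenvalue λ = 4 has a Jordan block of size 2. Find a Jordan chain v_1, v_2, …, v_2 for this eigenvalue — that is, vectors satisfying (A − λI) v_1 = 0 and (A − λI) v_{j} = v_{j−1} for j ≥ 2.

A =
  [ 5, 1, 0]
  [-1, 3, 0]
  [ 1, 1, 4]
A Jordan chain for λ = 4 of length 2:
v_1 = (1, -1, 1)ᵀ
v_2 = (1, 0, 0)ᵀ

Let N = A − (4)·I. We want v_2 with N^2 v_2 = 0 but N^1 v_2 ≠ 0; then v_{j-1} := N · v_j for j = 2, …, 2.

Pick v_2 = (1, 0, 0)ᵀ.
Then v_1 = N · v_2 = (1, -1, 1)ᵀ.

Sanity check: (A − (4)·I) v_1 = (0, 0, 0)ᵀ = 0. ✓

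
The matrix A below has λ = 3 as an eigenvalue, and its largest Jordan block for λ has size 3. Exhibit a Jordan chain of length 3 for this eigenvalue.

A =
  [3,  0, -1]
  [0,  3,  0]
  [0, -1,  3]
A Jordan chain for λ = 3 of length 3:
v_1 = (1, 0, 0)ᵀ
v_2 = (0, 0, -1)ᵀ
v_3 = (0, 1, 0)ᵀ

Let N = A − (3)·I. We want v_3 with N^3 v_3 = 0 but N^2 v_3 ≠ 0; then v_{j-1} := N · v_j for j = 3, …, 2.

Pick v_3 = (0, 1, 0)ᵀ.
Then v_2 = N · v_3 = (0, 0, -1)ᵀ.
Then v_1 = N · v_2 = (1, 0, 0)ᵀ.

Sanity check: (A − (3)·I) v_1 = (0, 0, 0)ᵀ = 0. ✓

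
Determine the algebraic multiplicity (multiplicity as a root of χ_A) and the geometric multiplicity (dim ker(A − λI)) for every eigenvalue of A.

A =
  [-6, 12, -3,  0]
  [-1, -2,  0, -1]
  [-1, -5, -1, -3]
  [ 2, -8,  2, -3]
λ = -3: alg = 4, geom = 2

Step 1 — factor the characteristic polynomial to read off the algebraic multiplicities:
  χ_A(x) = (x + 3)^4

Step 2 — compute geometric multiplicities via the rank-nullity identity g(λ) = n − rank(A − λI):
  rank(A − (-3)·I) = 2, so dim ker(A − (-3)·I) = n − 2 = 2

Summary:
  λ = -3: algebraic multiplicity = 4, geometric multiplicity = 2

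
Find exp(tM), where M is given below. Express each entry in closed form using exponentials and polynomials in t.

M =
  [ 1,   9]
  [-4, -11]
e^{tM} =
  [6*t*exp(-5*t) + exp(-5*t), 9*t*exp(-5*t)]
  [-4*t*exp(-5*t), -6*t*exp(-5*t) + exp(-5*t)]

Strategy: write M = P · J · P⁻¹ where J is a Jordan canonical form, so e^{tM} = P · e^{tJ} · P⁻¹, and e^{tJ} can be computed block-by-block.

M has Jordan form
J =
  [-5,  1]
  [ 0, -5]
(up to reordering of blocks).

Per-block formulas:
  For a 2×2 Jordan block J_2(-5): exp(t · J_2(-5)) = e^(-5t)·(I + t·N), where N is the 2×2 nilpotent shift.

After assembling e^{tJ} and conjugating by P, we get:

e^{tM} =
  [6*t*exp(-5*t) + exp(-5*t), 9*t*exp(-5*t)]
  [-4*t*exp(-5*t), -6*t*exp(-5*t) + exp(-5*t)]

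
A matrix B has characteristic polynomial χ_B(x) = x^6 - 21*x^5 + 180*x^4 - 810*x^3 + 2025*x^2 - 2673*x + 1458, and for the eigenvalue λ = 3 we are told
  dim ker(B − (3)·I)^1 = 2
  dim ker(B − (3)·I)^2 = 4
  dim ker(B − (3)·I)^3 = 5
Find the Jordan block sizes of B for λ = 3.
Block sizes for λ = 3: [3, 2]

From the dimensions of kernels of powers, the number of Jordan blocks of size at least j is d_j − d_{j−1} where d_j = dim ker(N^j) (with d_0 = 0). Computing the differences gives [2, 2, 1].
The number of blocks of size exactly k is (#blocks of size ≥ k) − (#blocks of size ≥ k + 1), so the partition is: 1 block(s) of size 2, 1 block(s) of size 3.
In nonincreasing order the block sizes are [3, 2].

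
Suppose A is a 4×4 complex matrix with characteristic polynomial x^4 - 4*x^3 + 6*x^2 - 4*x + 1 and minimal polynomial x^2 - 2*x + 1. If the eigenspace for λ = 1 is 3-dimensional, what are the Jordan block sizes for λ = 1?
Block sizes for λ = 1: [2, 1, 1]

Step 1 — from the characteristic polynomial, algebraic multiplicity of λ = 1 is 4. From dim ker(A − (1)·I) = 3, there are exactly 3 Jordan blocks for λ = 1.
Step 2 — from the minimal polynomial, the factor (x − 1)^2 tells us the largest block for λ = 1 has size 2.
Step 3 — with total size 4, 3 blocks, and largest block 2, the block sizes (in nonincreasing order) are [2, 1, 1].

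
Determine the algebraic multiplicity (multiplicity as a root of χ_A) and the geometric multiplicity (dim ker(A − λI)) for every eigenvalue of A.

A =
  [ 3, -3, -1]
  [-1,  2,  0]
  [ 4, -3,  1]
λ = 2: alg = 3, geom = 1

Step 1 — factor the characteristic polynomial to read off the algebraic multiplicities:
  χ_A(x) = (x - 2)^3

Step 2 — compute geometric multiplicities via the rank-nullity identity g(λ) = n − rank(A − λI):
  rank(A − (2)·I) = 2, so dim ker(A − (2)·I) = n − 2 = 1

Summary:
  λ = 2: algebraic multiplicity = 3, geometric multiplicity = 1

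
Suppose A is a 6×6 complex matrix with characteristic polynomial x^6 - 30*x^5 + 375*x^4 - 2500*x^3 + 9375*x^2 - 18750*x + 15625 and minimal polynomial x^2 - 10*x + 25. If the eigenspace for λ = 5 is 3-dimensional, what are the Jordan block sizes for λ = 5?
Block sizes for λ = 5: [2, 2, 2]

Step 1 — from the characteristic polynomial, algebraic multiplicity of λ = 5 is 6. From dim ker(A − (5)·I) = 3, there are exactly 3 Jordan blocks for λ = 5.
Step 2 — from the minimal polynomial, the factor (x − 5)^2 tells us the largest block for λ = 5 has size 2.
Step 3 — with total size 6, 3 blocks, and largest block 2, the block sizes (in nonincreasing order) are [2, 2, 2].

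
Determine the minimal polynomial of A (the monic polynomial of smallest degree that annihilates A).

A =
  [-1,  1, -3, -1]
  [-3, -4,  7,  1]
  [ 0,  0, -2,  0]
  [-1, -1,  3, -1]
x^3 + 6*x^2 + 12*x + 8

The characteristic polynomial is χ_A(x) = (x + 2)^4, so the eigenvalues are known. The minimal polynomial is
  m_A(x) = Π_λ (x − λ)^{k_λ}
where k_λ is the size of the *largest* Jordan block for λ (equivalently, the smallest k with (A − λI)^k v = 0 for every generalised eigenvector v of λ).

  λ = -2: largest Jordan block has size 3, contributing (x + 2)^3

So m_A(x) = (x + 2)^3 = x^3 + 6*x^2 + 12*x + 8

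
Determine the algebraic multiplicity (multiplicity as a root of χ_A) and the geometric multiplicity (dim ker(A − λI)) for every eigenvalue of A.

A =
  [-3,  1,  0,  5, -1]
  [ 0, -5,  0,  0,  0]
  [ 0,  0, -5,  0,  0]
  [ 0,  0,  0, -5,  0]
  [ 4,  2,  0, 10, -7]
λ = -5: alg = 5, geom = 4

Step 1 — factor the characteristic polynomial to read off the algebraic multiplicities:
  χ_A(x) = (x + 5)^5

Step 2 — compute geometric multiplicities via the rank-nullity identity g(λ) = n − rank(A − λI):
  rank(A − (-5)·I) = 1, so dim ker(A − (-5)·I) = n − 1 = 4

Summary:
  λ = -5: algebraic multiplicity = 5, geometric multiplicity = 4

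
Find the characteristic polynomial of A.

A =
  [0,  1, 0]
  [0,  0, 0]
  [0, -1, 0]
x^3

Expanding det(x·I − A) (e.g. by cofactor expansion or by noting that A is similar to its Jordan form J, which has the same characteristic polynomial as A) gives
  χ_A(x) = x^3
which factors as x^3. The eigenvalues (with algebraic multiplicities) are λ = 0 with multiplicity 3.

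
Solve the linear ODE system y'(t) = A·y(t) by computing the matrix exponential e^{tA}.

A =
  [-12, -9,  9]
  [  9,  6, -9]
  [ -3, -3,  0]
e^{tA} =
  [-3 + 4*exp(-3*t), -3 + 3*exp(-3*t), 3 - 3*exp(-3*t)]
  [3 - 3*exp(-3*t), 3 - 2*exp(-3*t), -3 + 3*exp(-3*t)]
  [-1 + exp(-3*t), -1 + exp(-3*t), 1]

Strategy: write A = P · J · P⁻¹ where J is a Jordan canonical form, so e^{tA} = P · e^{tJ} · P⁻¹, and e^{tJ} can be computed block-by-block.

A has Jordan form
J =
  [-3,  0, 0]
  [ 0, -3, 0]
  [ 0,  0, 0]
(up to reordering of blocks).

Per-block formulas:
  For a 1×1 block at λ = -3: exp(t · [-3]) = [e^(-3t)].
  For a 1×1 block at λ = 0: exp(t · [0]) = [e^(0t)].

After assembling e^{tJ} and conjugating by P, we get:

e^{tA} =
  [-3 + 4*exp(-3*t), -3 + 3*exp(-3*t), 3 - 3*exp(-3*t)]
  [3 - 3*exp(-3*t), 3 - 2*exp(-3*t), -3 + 3*exp(-3*t)]
  [-1 + exp(-3*t), -1 + exp(-3*t), 1]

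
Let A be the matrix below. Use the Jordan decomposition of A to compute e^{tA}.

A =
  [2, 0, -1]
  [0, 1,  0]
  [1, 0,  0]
e^{tA} =
  [t*exp(t) + exp(t), 0, -t*exp(t)]
  [0, exp(t), 0]
  [t*exp(t), 0, -t*exp(t) + exp(t)]

Strategy: write A = P · J · P⁻¹ where J is a Jordan canonical form, so e^{tA} = P · e^{tJ} · P⁻¹, and e^{tJ} can be computed block-by-block.

A has Jordan form
J =
  [1, 1, 0]
  [0, 1, 0]
  [0, 0, 1]
(up to reordering of blocks).

Per-block formulas:
  For a 1×1 block at λ = 1: exp(t · [1]) = [e^(1t)].
  For a 2×2 Jordan block J_2(1): exp(t · J_2(1)) = e^(1t)·(I + t·N), where N is the 2×2 nilpotent shift.

After assembling e^{tJ} and conjugating by P, we get:

e^{tA} =
  [t*exp(t) + exp(t), 0, -t*exp(t)]
  [0, exp(t), 0]
  [t*exp(t), 0, -t*exp(t) + exp(t)]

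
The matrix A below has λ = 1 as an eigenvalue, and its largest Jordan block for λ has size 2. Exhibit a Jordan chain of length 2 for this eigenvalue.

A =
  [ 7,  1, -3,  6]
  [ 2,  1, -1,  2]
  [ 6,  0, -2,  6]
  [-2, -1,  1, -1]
A Jordan chain for λ = 1 of length 2:
v_1 = (1, 0, 0, -1)ᵀ
v_2 = (0, 1, 0, 0)ᵀ

Let N = A − (1)·I. We want v_2 with N^2 v_2 = 0 but N^1 v_2 ≠ 0; then v_{j-1} := N · v_j for j = 2, …, 2.

Pick v_2 = (0, 1, 0, 0)ᵀ.
Then v_1 = N · v_2 = (1, 0, 0, -1)ᵀ.

Sanity check: (A − (1)·I) v_1 = (0, 0, 0, 0)ᵀ = 0. ✓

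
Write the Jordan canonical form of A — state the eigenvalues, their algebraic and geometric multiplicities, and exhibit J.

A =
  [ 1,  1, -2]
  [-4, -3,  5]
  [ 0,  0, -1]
J_3(-1)

The characteristic polynomial is
  det(x·I − A) = x^3 + 3*x^2 + 3*x + 1 = (x + 1)^3

Eigenvalues and multiplicities (the geometric multiplicity of λ is n − rank(A − λI), which equals the number of Jordan blocks for λ):
  λ = -1: algebraic multiplicity = 3, geometric multiplicity = 1

Determining the block sizes for each eigenvalue:
  λ = -1: one block (gm = 1), so the single block has size am = 3 → block sizes [3]

Assembling the blocks gives a Jordan form
J =
  [-1,  1,  0]
  [ 0, -1,  1]
  [ 0,  0, -1]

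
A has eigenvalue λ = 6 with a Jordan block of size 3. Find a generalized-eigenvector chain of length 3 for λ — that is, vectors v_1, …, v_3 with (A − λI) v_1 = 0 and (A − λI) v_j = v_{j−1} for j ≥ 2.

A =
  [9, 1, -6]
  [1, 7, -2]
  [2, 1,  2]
A Jordan chain for λ = 6 of length 3:
v_1 = (-2, 0, -1)ᵀ
v_2 = (3, 1, 2)ᵀ
v_3 = (1, 0, 0)ᵀ

Let N = A − (6)·I. We want v_3 with N^3 v_3 = 0 but N^2 v_3 ≠ 0; then v_{j-1} := N · v_j for j = 3, …, 2.

Pick v_3 = (1, 0, 0)ᵀ.
Then v_2 = N · v_3 = (3, 1, 2)ᵀ.
Then v_1 = N · v_2 = (-2, 0, -1)ᵀ.

Sanity check: (A − (6)·I) v_1 = (0, 0, 0)ᵀ = 0. ✓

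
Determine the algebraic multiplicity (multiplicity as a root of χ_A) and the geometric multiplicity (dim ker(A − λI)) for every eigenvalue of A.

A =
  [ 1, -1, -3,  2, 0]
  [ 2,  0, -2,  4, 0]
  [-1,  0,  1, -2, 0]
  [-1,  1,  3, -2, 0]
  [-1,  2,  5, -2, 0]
λ = 0: alg = 5, geom = 3

Step 1 — factor the characteristic polynomial to read off the algebraic multiplicities:
  χ_A(x) = x^5

Step 2 — compute geometric multiplicities via the rank-nullity identity g(λ) = n − rank(A − λI):
  rank(A − (0)·I) = 2, so dim ker(A − (0)·I) = n − 2 = 3

Summary:
  λ = 0: algebraic multiplicity = 5, geometric multiplicity = 3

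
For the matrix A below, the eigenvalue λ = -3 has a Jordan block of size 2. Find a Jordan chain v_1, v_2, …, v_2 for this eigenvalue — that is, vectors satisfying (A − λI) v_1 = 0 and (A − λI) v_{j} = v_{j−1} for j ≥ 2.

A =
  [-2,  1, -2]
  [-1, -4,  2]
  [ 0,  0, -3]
A Jordan chain for λ = -3 of length 2:
v_1 = (1, -1, 0)ᵀ
v_2 = (1, 0, 0)ᵀ

Let N = A − (-3)·I. We want v_2 with N^2 v_2 = 0 but N^1 v_2 ≠ 0; then v_{j-1} := N · v_j for j = 2, …, 2.

Pick v_2 = (1, 0, 0)ᵀ.
Then v_1 = N · v_2 = (1, -1, 0)ᵀ.

Sanity check: (A − (-3)·I) v_1 = (0, 0, 0)ᵀ = 0. ✓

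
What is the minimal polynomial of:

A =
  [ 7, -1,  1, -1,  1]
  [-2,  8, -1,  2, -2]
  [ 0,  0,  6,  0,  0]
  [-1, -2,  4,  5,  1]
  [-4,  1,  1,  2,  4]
x^3 - 18*x^2 + 108*x - 216

The characteristic polynomial is χ_A(x) = (x - 6)^5, so the eigenvalues are known. The minimal polynomial is
  m_A(x) = Π_λ (x − λ)^{k_λ}
where k_λ is the size of the *largest* Jordan block for λ (equivalently, the smallest k with (A − λI)^k v = 0 for every generalised eigenvector v of λ).

  λ = 6: largest Jordan block has size 3, contributing (x − 6)^3

So m_A(x) = (x - 6)^3 = x^3 - 18*x^2 + 108*x - 216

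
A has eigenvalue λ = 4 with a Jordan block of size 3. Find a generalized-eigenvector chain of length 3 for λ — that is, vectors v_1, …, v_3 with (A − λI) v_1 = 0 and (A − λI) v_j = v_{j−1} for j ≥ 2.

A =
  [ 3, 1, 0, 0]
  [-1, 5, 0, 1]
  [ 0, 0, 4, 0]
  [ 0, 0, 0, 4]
A Jordan chain for λ = 4 of length 3:
v_1 = (1, 1, 0, 0)ᵀ
v_2 = (0, 1, 0, 0)ᵀ
v_3 = (0, 0, 0, 1)ᵀ

Let N = A − (4)·I. We want v_3 with N^3 v_3 = 0 but N^2 v_3 ≠ 0; then v_{j-1} := N · v_j for j = 3, …, 2.

Pick v_3 = (0, 0, 0, 1)ᵀ.
Then v_2 = N · v_3 = (0, 1, 0, 0)ᵀ.
Then v_1 = N · v_2 = (1, 1, 0, 0)ᵀ.

Sanity check: (A − (4)·I) v_1 = (0, 0, 0, 0)ᵀ = 0. ✓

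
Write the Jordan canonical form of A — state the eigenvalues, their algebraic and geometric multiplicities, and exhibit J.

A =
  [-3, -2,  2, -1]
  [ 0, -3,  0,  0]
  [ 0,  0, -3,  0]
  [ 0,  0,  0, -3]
J_2(-3) ⊕ J_1(-3) ⊕ J_1(-3)

The characteristic polynomial is
  det(x·I − A) = x^4 + 12*x^3 + 54*x^2 + 108*x + 81 = (x + 3)^4

Eigenvalues and multiplicities (the geometric multiplicity of λ is n − rank(A − λI), which equals the number of Jordan blocks for λ):
  λ = -3: algebraic multiplicity = 4, geometric multiplicity = 3

Determining the block sizes for each eigenvalue:
  λ = -3: 3 blocks summing to 4 forces exactly one block of size 2 and the rest size 1 → block sizes [2, 1, 1]

Assembling the blocks gives a Jordan form
J =
  [-3,  1,  0,  0]
  [ 0, -3,  0,  0]
  [ 0,  0, -3,  0]
  [ 0,  0,  0, -3]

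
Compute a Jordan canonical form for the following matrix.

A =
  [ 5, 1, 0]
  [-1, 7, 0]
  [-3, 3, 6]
J_2(6) ⊕ J_1(6)

The characteristic polynomial is
  det(x·I − A) = x^3 - 18*x^2 + 108*x - 216 = (x - 6)^3

Eigenvalues and multiplicities (the geometric multiplicity of λ is n − rank(A − λI), which equals the number of Jordan blocks for λ):
  λ = 6: algebraic multiplicity = 3, geometric multiplicity = 2

Determining the block sizes for each eigenvalue:
  λ = 6: 2 blocks summing to 3 forces exactly one block of size 2 and the rest size 1 → block sizes [2, 1]

Assembling the blocks gives a Jordan form
J =
  [6, 1, 0]
  [0, 6, 0]
  [0, 0, 6]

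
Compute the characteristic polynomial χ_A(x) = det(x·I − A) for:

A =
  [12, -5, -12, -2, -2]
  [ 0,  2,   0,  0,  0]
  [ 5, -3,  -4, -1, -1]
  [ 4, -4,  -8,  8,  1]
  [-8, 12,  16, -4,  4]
x^5 - 22*x^4 + 184*x^3 - 720*x^2 + 1296*x - 864

Expanding det(x·I − A) (e.g. by cofactor expansion or by noting that A is similar to its Jordan form J, which has the same characteristic polynomial as A) gives
  χ_A(x) = x^5 - 22*x^4 + 184*x^3 - 720*x^2 + 1296*x - 864
which factors as (x - 6)^3*(x - 2)^2. The eigenvalues (with algebraic multiplicities) are λ = 2 with multiplicity 2, λ = 6 with multiplicity 3.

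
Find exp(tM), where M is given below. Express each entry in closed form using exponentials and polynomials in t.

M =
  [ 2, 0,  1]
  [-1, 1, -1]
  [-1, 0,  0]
e^{tM} =
  [t*exp(t) + exp(t), 0, t*exp(t)]
  [-t*exp(t), exp(t), -t*exp(t)]
  [-t*exp(t), 0, -t*exp(t) + exp(t)]

Strategy: write M = P · J · P⁻¹ where J is a Jordan canonical form, so e^{tM} = P · e^{tJ} · P⁻¹, and e^{tJ} can be computed block-by-block.

M has Jordan form
J =
  [1, 1, 0]
  [0, 1, 0]
  [0, 0, 1]
(up to reordering of blocks).

Per-block formulas:
  For a 2×2 Jordan block J_2(1): exp(t · J_2(1)) = e^(1t)·(I + t·N), where N is the 2×2 nilpotent shift.
  For a 1×1 block at λ = 1: exp(t · [1]) = [e^(1t)].

After assembling e^{tJ} and conjugating by P, we get:

e^{tM} =
  [t*exp(t) + exp(t), 0, t*exp(t)]
  [-t*exp(t), exp(t), -t*exp(t)]
  [-t*exp(t), 0, -t*exp(t) + exp(t)]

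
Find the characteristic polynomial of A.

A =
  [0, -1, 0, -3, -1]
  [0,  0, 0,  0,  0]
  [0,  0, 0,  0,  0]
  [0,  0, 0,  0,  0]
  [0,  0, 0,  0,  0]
x^5

Expanding det(x·I − A) (e.g. by cofactor expansion or by noting that A is similar to its Jordan form J, which has the same characteristic polynomial as A) gives
  χ_A(x) = x^5
which factors as x^5. The eigenvalues (with algebraic multiplicities) are λ = 0 with multiplicity 5.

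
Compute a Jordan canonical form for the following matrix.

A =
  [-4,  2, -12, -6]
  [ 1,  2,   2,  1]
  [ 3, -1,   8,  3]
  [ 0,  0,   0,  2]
J_3(2) ⊕ J_1(2)

The characteristic polynomial is
  det(x·I − A) = x^4 - 8*x^3 + 24*x^2 - 32*x + 16 = (x - 2)^4

Eigenvalues and multiplicities (the geometric multiplicity of λ is n − rank(A − λI), which equals the number of Jordan blocks for λ):
  λ = 2: algebraic multiplicity = 4, geometric multiplicity = 2

Determining the block sizes for each eigenvalue:
  λ = 2: with am = 4 and gm = 2, the partition is not yet determined (e.g. several partitions of 4 into 2 parts exist). Let N = A − (2)·I. Computing rank(N^1) = 2, rank(N^2) = 1, rank(N^3) = 0; the number of blocks of size ≥ j is rank(N^{j−1}) − rank(N^j), giving [2, 1, 1]. So we have 1 block(s) of size 3, 1 block(s) of size 1 → block sizes [3, 1]

Assembling the blocks gives a Jordan form
J =
  [2, 1, 0, 0]
  [0, 2, 1, 0]
  [0, 0, 2, 0]
  [0, 0, 0, 2]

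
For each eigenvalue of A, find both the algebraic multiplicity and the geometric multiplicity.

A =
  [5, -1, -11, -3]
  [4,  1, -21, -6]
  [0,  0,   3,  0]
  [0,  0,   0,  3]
λ = 3: alg = 4, geom = 2

Step 1 — factor the characteristic polynomial to read off the algebraic multiplicities:
  χ_A(x) = (x - 3)^4

Step 2 — compute geometric multiplicities via the rank-nullity identity g(λ) = n − rank(A − λI):
  rank(A − (3)·I) = 2, so dim ker(A − (3)·I) = n − 2 = 2

Summary:
  λ = 3: algebraic multiplicity = 4, geometric multiplicity = 2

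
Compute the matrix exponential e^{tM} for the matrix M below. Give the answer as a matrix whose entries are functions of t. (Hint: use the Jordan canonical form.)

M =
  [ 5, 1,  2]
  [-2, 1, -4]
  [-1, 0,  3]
e^{tM} =
  [2*t*exp(3*t) + exp(3*t), t*exp(3*t), 2*t*exp(3*t)]
  [2*t^2*exp(3*t) - 2*t*exp(3*t), t^2*exp(3*t) - 2*t*exp(3*t) + exp(3*t), 2*t^2*exp(3*t) - 4*t*exp(3*t)]
  [-t^2*exp(3*t) - t*exp(3*t), -t^2*exp(3*t)/2, -t^2*exp(3*t) + exp(3*t)]

Strategy: write M = P · J · P⁻¹ where J is a Jordan canonical form, so e^{tM} = P · e^{tJ} · P⁻¹, and e^{tJ} can be computed block-by-block.

M has Jordan form
J =
  [3, 1, 0]
  [0, 3, 1]
  [0, 0, 3]
(up to reordering of blocks).

Per-block formulas:
  For a 3×3 Jordan block J_3(3): exp(t · J_3(3)) = e^(3t)·(I + t·N + (t^2/2)·N^2), where N is the 3×3 nilpotent shift.

After assembling e^{tJ} and conjugating by P, we get:

e^{tM} =
  [2*t*exp(3*t) + exp(3*t), t*exp(3*t), 2*t*exp(3*t)]
  [2*t^2*exp(3*t) - 2*t*exp(3*t), t^2*exp(3*t) - 2*t*exp(3*t) + exp(3*t), 2*t^2*exp(3*t) - 4*t*exp(3*t)]
  [-t^2*exp(3*t) - t*exp(3*t), -t^2*exp(3*t)/2, -t^2*exp(3*t) + exp(3*t)]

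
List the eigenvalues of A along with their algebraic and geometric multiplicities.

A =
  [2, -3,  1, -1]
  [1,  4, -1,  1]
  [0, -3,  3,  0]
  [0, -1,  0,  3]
λ = 3: alg = 4, geom = 2

Step 1 — factor the characteristic polynomial to read off the algebraic multiplicities:
  χ_A(x) = (x - 3)^4

Step 2 — compute geometric multiplicities via the rank-nullity identity g(λ) = n − rank(A − λI):
  rank(A − (3)·I) = 2, so dim ker(A − (3)·I) = n − 2 = 2

Summary:
  λ = 3: algebraic multiplicity = 4, geometric multiplicity = 2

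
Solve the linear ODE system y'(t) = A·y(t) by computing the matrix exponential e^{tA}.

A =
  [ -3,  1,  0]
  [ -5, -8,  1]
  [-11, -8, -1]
e^{tA} =
  [-2*t^2*exp(-4*t) + t*exp(-4*t) + exp(-4*t), -3*t^2*exp(-4*t)/2 + t*exp(-4*t), t^2*exp(-4*t)/2]
  [2*t^2*exp(-4*t) - 5*t*exp(-4*t), 3*t^2*exp(-4*t)/2 - 4*t*exp(-4*t) + exp(-4*t), -t^2*exp(-4*t)/2 + t*exp(-4*t)]
  [-2*t^2*exp(-4*t) - 11*t*exp(-4*t), -3*t^2*exp(-4*t)/2 - 8*t*exp(-4*t), t^2*exp(-4*t)/2 + 3*t*exp(-4*t) + exp(-4*t)]

Strategy: write A = P · J · P⁻¹ where J is a Jordan canonical form, so e^{tA} = P · e^{tJ} · P⁻¹, and e^{tJ} can be computed block-by-block.

A has Jordan form
J =
  [-4,  1,  0]
  [ 0, -4,  1]
  [ 0,  0, -4]
(up to reordering of blocks).

Per-block formulas:
  For a 3×3 Jordan block J_3(-4): exp(t · J_3(-4)) = e^(-4t)·(I + t·N + (t^2/2)·N^2), where N is the 3×3 nilpotent shift.

After assembling e^{tJ} and conjugating by P, we get:

e^{tA} =
  [-2*t^2*exp(-4*t) + t*exp(-4*t) + exp(-4*t), -3*t^2*exp(-4*t)/2 + t*exp(-4*t), t^2*exp(-4*t)/2]
  [2*t^2*exp(-4*t) - 5*t*exp(-4*t), 3*t^2*exp(-4*t)/2 - 4*t*exp(-4*t) + exp(-4*t), -t^2*exp(-4*t)/2 + t*exp(-4*t)]
  [-2*t^2*exp(-4*t) - 11*t*exp(-4*t), -3*t^2*exp(-4*t)/2 - 8*t*exp(-4*t), t^2*exp(-4*t)/2 + 3*t*exp(-4*t) + exp(-4*t)]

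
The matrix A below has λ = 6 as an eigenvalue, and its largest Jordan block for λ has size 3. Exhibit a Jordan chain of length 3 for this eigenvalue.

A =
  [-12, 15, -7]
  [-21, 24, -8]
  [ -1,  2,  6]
A Jordan chain for λ = 6 of length 3:
v_1 = (16, 8, -24)ᵀ
v_2 = (-18, -21, -1)ᵀ
v_3 = (1, 0, 0)ᵀ

Let N = A − (6)·I. We want v_3 with N^3 v_3 = 0 but N^2 v_3 ≠ 0; then v_{j-1} := N · v_j for j = 3, …, 2.

Pick v_3 = (1, 0, 0)ᵀ.
Then v_2 = N · v_3 = (-18, -21, -1)ᵀ.
Then v_1 = N · v_2 = (16, 8, -24)ᵀ.

Sanity check: (A − (6)·I) v_1 = (0, 0, 0)ᵀ = 0. ✓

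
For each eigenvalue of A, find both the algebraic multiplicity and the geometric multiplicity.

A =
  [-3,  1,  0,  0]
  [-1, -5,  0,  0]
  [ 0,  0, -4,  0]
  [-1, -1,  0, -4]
λ = -4: alg = 4, geom = 3

Step 1 — factor the characteristic polynomial to read off the algebraic multiplicities:
  χ_A(x) = (x + 4)^4

Step 2 — compute geometric multiplicities via the rank-nullity identity g(λ) = n − rank(A − λI):
  rank(A − (-4)·I) = 1, so dim ker(A − (-4)·I) = n − 1 = 3

Summary:
  λ = -4: algebraic multiplicity = 4, geometric multiplicity = 3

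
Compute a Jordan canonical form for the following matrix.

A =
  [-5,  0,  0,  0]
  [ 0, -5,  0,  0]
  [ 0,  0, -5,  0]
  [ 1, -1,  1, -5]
J_2(-5) ⊕ J_1(-5) ⊕ J_1(-5)

The characteristic polynomial is
  det(x·I − A) = x^4 + 20*x^3 + 150*x^2 + 500*x + 625 = (x + 5)^4

Eigenvalues and multiplicities (the geometric multiplicity of λ is n − rank(A − λI), which equals the number of Jordan blocks for λ):
  λ = -5: algebraic multiplicity = 4, geometric multiplicity = 3

Determining the block sizes for each eigenvalue:
  λ = -5: 3 blocks summing to 4 forces exactly one block of size 2 and the rest size 1 → block sizes [2, 1, 1]

Assembling the blocks gives a Jordan form
J =
  [-5,  1,  0,  0]
  [ 0, -5,  0,  0]
  [ 0,  0, -5,  0]
  [ 0,  0,  0, -5]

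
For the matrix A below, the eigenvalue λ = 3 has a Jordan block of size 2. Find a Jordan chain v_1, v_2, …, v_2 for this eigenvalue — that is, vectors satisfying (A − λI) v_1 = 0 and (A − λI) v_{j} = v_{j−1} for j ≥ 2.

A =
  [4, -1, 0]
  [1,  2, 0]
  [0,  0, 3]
A Jordan chain for λ = 3 of length 2:
v_1 = (1, 1, 0)ᵀ
v_2 = (1, 0, 0)ᵀ

Let N = A − (3)·I. We want v_2 with N^2 v_2 = 0 but N^1 v_2 ≠ 0; then v_{j-1} := N · v_j for j = 2, …, 2.

Pick v_2 = (1, 0, 0)ᵀ.
Then v_1 = N · v_2 = (1, 1, 0)ᵀ.

Sanity check: (A − (3)·I) v_1 = (0, 0, 0)ᵀ = 0. ✓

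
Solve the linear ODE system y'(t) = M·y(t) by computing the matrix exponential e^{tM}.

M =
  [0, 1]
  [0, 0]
e^{tM} =
  [1, t]
  [0, 1]

Strategy: write M = P · J · P⁻¹ where J is a Jordan canonical form, so e^{tM} = P · e^{tJ} · P⁻¹, and e^{tJ} can be computed block-by-block.

M has Jordan form
J =
  [0, 1]
  [0, 0]
(up to reordering of blocks).

Per-block formulas:
  For a 2×2 Jordan block J_2(0): exp(t · J_2(0)) = e^(0t)·(I + t·N), where N is the 2×2 nilpotent shift.

After assembling e^{tJ} and conjugating by P, we get:

e^{tM} =
  [1, t]
  [0, 1]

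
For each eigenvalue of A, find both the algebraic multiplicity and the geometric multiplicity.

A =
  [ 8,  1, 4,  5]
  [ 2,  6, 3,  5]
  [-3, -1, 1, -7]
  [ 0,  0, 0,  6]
λ = 5: alg = 3, geom = 1; λ = 6: alg = 1, geom = 1

Step 1 — factor the characteristic polynomial to read off the algebraic multiplicities:
  χ_A(x) = (x - 6)*(x - 5)^3

Step 2 — compute geometric multiplicities via the rank-nullity identity g(λ) = n − rank(A − λI):
  rank(A − (5)·I) = 3, so dim ker(A − (5)·I) = n − 3 = 1
  rank(A − (6)·I) = 3, so dim ker(A − (6)·I) = n − 3 = 1

Summary:
  λ = 5: algebraic multiplicity = 3, geometric multiplicity = 1
  λ = 6: algebraic multiplicity = 1, geometric multiplicity = 1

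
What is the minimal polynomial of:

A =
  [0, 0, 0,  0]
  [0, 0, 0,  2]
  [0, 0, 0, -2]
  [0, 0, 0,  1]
x^2 - x

The characteristic polynomial is χ_A(x) = x^3*(x - 1), so the eigenvalues are known. The minimal polynomial is
  m_A(x) = Π_λ (x − λ)^{k_λ}
where k_λ is the size of the *largest* Jordan block for λ (equivalently, the smallest k with (A − λI)^k v = 0 for every generalised eigenvector v of λ).

  λ = 0: largest Jordan block has size 1, contributing (x − 0)
  λ = 1: largest Jordan block has size 1, contributing (x − 1)

So m_A(x) = x*(x - 1) = x^2 - x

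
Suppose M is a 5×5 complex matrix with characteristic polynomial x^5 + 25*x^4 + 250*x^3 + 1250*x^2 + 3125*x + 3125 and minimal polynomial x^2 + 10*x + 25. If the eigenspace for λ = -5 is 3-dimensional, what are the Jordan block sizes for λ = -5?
Block sizes for λ = -5: [2, 2, 1]

Step 1 — from the characteristic polynomial, algebraic multiplicity of λ = -5 is 5. From dim ker(M − (-5)·I) = 3, there are exactly 3 Jordan blocks for λ = -5.
Step 2 — from the minimal polynomial, the factor (x + 5)^2 tells us the largest block for λ = -5 has size 2.
Step 3 — with total size 5, 3 blocks, and largest block 2, the block sizes (in nonincreasing order) are [2, 2, 1].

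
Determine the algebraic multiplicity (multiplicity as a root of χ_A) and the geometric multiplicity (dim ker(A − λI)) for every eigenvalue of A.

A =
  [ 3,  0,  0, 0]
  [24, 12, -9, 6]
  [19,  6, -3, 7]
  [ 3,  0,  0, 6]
λ = 3: alg = 2, geom = 2; λ = 6: alg = 2, geom = 1

Step 1 — factor the characteristic polynomial to read off the algebraic multiplicities:
  χ_A(x) = (x - 6)^2*(x - 3)^2

Step 2 — compute geometric multiplicities via the rank-nullity identity g(λ) = n − rank(A − λI):
  rank(A − (3)·I) = 2, so dim ker(A − (3)·I) = n − 2 = 2
  rank(A − (6)·I) = 3, so dim ker(A − (6)·I) = n − 3 = 1

Summary:
  λ = 3: algebraic multiplicity = 2, geometric multiplicity = 2
  λ = 6: algebraic multiplicity = 2, geometric multiplicity = 1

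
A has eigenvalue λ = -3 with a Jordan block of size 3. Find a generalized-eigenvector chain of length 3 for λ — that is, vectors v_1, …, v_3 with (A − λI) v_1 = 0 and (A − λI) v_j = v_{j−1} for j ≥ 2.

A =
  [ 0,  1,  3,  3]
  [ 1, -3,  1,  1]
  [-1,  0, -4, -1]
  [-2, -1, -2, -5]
A Jordan chain for λ = -3 of length 3:
v_1 = (1, 0, 0, -1)ᵀ
v_2 = (3, 1, -1, -2)ᵀ
v_3 = (1, 0, 0, 0)ᵀ

Let N = A − (-3)·I. We want v_3 with N^3 v_3 = 0 but N^2 v_3 ≠ 0; then v_{j-1} := N · v_j for j = 3, …, 2.

Pick v_3 = (1, 0, 0, 0)ᵀ.
Then v_2 = N · v_3 = (3, 1, -1, -2)ᵀ.
Then v_1 = N · v_2 = (1, 0, 0, -1)ᵀ.

Sanity check: (A − (-3)·I) v_1 = (0, 0, 0, 0)ᵀ = 0. ✓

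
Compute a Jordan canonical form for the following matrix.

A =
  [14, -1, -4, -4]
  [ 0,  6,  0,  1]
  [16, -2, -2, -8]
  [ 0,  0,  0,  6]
J_3(6) ⊕ J_1(6)

The characteristic polynomial is
  det(x·I − A) = x^4 - 24*x^3 + 216*x^2 - 864*x + 1296 = (x - 6)^4

Eigenvalues and multiplicities (the geometric multiplicity of λ is n − rank(A − λI), which equals the number of Jordan blocks for λ):
  λ = 6: algebraic multiplicity = 4, geometric multiplicity = 2

Determining the block sizes for each eigenvalue:
  λ = 6: with am = 4 and gm = 2, the partition is not yet determined (e.g. several partitions of 4 into 2 parts exist). Let N = A − (6)·I. Computing rank(N^1) = 2, rank(N^2) = 1, rank(N^3) = 0; the number of blocks of size ≥ j is rank(N^{j−1}) − rank(N^j), giving [2, 1, 1]. So we have 1 block(s) of size 3, 1 block(s) of size 1 → block sizes [3, 1]

Assembling the blocks gives a Jordan form
J =
  [6, 1, 0, 0]
  [0, 6, 1, 0]
  [0, 0, 6, 0]
  [0, 0, 0, 6]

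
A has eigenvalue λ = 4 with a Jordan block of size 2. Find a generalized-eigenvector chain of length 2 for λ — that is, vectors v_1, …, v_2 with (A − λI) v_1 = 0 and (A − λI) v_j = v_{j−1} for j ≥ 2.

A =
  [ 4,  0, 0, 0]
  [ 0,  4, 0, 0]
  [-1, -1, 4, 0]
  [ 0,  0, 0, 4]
A Jordan chain for λ = 4 of length 2:
v_1 = (0, 0, -1, 0)ᵀ
v_2 = (1, 0, 0, 0)ᵀ

Let N = A − (4)·I. We want v_2 with N^2 v_2 = 0 but N^1 v_2 ≠ 0; then v_{j-1} := N · v_j for j = 2, …, 2.

Pick v_2 = (1, 0, 0, 0)ᵀ.
Then v_1 = N · v_2 = (0, 0, -1, 0)ᵀ.

Sanity check: (A − (4)·I) v_1 = (0, 0, 0, 0)ᵀ = 0. ✓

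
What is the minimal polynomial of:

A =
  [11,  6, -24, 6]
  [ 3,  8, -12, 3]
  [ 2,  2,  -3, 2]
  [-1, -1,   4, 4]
x^2 - 10*x + 25

The characteristic polynomial is χ_A(x) = (x - 5)^4, so the eigenvalues are known. The minimal polynomial is
  m_A(x) = Π_λ (x − λ)^{k_λ}
where k_λ is the size of the *largest* Jordan block for λ (equivalently, the smallest k with (A − λI)^k v = 0 for every generalised eigenvector v of λ).

  λ = 5: largest Jordan block has size 2, contributing (x − 5)^2

So m_A(x) = (x - 5)^2 = x^2 - 10*x + 25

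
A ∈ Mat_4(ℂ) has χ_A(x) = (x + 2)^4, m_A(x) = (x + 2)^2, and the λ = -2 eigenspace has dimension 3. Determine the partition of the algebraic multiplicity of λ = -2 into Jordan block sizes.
Block sizes for λ = -2: [2, 1, 1]

Step 1 — from the characteristic polynomial, algebraic multiplicity of λ = -2 is 4. From dim ker(A − (-2)·I) = 3, there are exactly 3 Jordan blocks for λ = -2.
Step 2 — from the minimal polynomial, the factor (x + 2)^2 tells us the largest block for λ = -2 has size 2.
Step 3 — with total size 4, 3 blocks, and largest block 2, the block sizes (in nonincreasing order) are [2, 1, 1].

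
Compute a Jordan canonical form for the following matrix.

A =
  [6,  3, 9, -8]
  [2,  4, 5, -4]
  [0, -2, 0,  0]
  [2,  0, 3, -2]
J_3(2) ⊕ J_1(2)

The characteristic polynomial is
  det(x·I − A) = x^4 - 8*x^3 + 24*x^2 - 32*x + 16 = (x - 2)^4

Eigenvalues and multiplicities (the geometric multiplicity of λ is n − rank(A − λI), which equals the number of Jordan blocks for λ):
  λ = 2: algebraic multiplicity = 4, geometric multiplicity = 2

Determining the block sizes for each eigenvalue:
  λ = 2: with am = 4 and gm = 2, the partition is not yet determined (e.g. several partitions of 4 into 2 parts exist). Let N = A − (2)·I. Computing rank(N^1) = 2, rank(N^2) = 1, rank(N^3) = 0; the number of blocks of size ≥ j is rank(N^{j−1}) − rank(N^j), giving [2, 1, 1]. So we have 1 block(s) of size 3, 1 block(s) of size 1 → block sizes [3, 1]

Assembling the blocks gives a Jordan form
J =
  [2, 1, 0, 0]
  [0, 2, 1, 0]
  [0, 0, 2, 0]
  [0, 0, 0, 2]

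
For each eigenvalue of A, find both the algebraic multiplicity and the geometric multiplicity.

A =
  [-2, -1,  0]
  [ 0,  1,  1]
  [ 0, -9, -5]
λ = -2: alg = 3, geom = 1

Step 1 — factor the characteristic polynomial to read off the algebraic multiplicities:
  χ_A(x) = (x + 2)^3

Step 2 — compute geometric multiplicities via the rank-nullity identity g(λ) = n − rank(A − λI):
  rank(A − (-2)·I) = 2, so dim ker(A − (-2)·I) = n − 2 = 1

Summary:
  λ = -2: algebraic multiplicity = 3, geometric multiplicity = 1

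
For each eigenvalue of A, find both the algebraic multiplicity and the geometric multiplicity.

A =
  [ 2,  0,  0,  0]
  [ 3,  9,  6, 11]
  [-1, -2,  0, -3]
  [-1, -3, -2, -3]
λ = 2: alg = 4, geom = 2

Step 1 — factor the characteristic polynomial to read off the algebraic multiplicities:
  χ_A(x) = (x - 2)^4

Step 2 — compute geometric multiplicities via the rank-nullity identity g(λ) = n − rank(A − λI):
  rank(A − (2)·I) = 2, so dim ker(A − (2)·I) = n − 2 = 2

Summary:
  λ = 2: algebraic multiplicity = 4, geometric multiplicity = 2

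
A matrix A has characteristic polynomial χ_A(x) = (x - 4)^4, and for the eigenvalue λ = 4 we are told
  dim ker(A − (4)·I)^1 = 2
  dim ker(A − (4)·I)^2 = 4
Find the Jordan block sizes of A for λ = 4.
Block sizes for λ = 4: [2, 2]

From the dimensions of kernels of powers, the number of Jordan blocks of size at least j is d_j − d_{j−1} where d_j = dim ker(N^j) (with d_0 = 0). Computing the differences gives [2, 2].
The number of blocks of size exactly k is (#blocks of size ≥ k) − (#blocks of size ≥ k + 1), so the partition is: 2 block(s) of size 2.
In nonincreasing order the block sizes are [2, 2].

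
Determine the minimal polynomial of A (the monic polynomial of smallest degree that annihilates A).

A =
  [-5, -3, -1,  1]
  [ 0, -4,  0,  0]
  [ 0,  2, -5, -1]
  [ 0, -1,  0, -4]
x^4 + 18*x^3 + 121*x^2 + 360*x + 400

The characteristic polynomial is χ_A(x) = (x + 4)^2*(x + 5)^2, so the eigenvalues are known. The minimal polynomial is
  m_A(x) = Π_λ (x − λ)^{k_λ}
where k_λ is the size of the *largest* Jordan block for λ (equivalently, the smallest k with (A − λI)^k v = 0 for every generalised eigenvector v of λ).

  λ = -5: largest Jordan block has size 2, contributing (x + 5)^2
  λ = -4: largest Jordan block has size 2, contributing (x + 4)^2

So m_A(x) = (x + 4)^2*(x + 5)^2 = x^4 + 18*x^3 + 121*x^2 + 360*x + 400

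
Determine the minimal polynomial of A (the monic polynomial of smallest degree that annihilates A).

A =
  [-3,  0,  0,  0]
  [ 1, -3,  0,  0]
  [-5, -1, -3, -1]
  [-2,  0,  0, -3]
x^3 + 9*x^2 + 27*x + 27

The characteristic polynomial is χ_A(x) = (x + 3)^4, so the eigenvalues are known. The minimal polynomial is
  m_A(x) = Π_λ (x − λ)^{k_λ}
where k_λ is the size of the *largest* Jordan block for λ (equivalently, the smallest k with (A − λI)^k v = 0 for every generalised eigenvector v of λ).

  λ = -3: largest Jordan block has size 3, contributing (x + 3)^3

So m_A(x) = (x + 3)^3 = x^3 + 9*x^2 + 27*x + 27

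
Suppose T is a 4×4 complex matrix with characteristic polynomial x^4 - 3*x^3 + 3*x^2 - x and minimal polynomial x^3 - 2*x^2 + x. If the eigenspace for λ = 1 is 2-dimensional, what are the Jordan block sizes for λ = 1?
Block sizes for λ = 1: [2, 1]

Step 1 — from the characteristic polynomial, algebraic multiplicity of λ = 1 is 3. From dim ker(T − (1)·I) = 2, there are exactly 2 Jordan blocks for λ = 1.
Step 2 — from the minimal polynomial, the factor (x − 1)^2 tells us the largest block for λ = 1 has size 2.
Step 3 — with total size 3, 2 blocks, and largest block 2, the block sizes (in nonincreasing order) are [2, 1].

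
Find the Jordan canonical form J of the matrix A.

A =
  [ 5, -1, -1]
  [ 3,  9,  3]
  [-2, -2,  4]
J_2(6) ⊕ J_1(6)

The characteristic polynomial is
  det(x·I − A) = x^3 - 18*x^2 + 108*x - 216 = (x - 6)^3

Eigenvalues and multiplicities (the geometric multiplicity of λ is n − rank(A − λI), which equals the number of Jordan blocks for λ):
  λ = 6: algebraic multiplicity = 3, geometric multiplicity = 2

Determining the block sizes for each eigenvalue:
  λ = 6: 2 blocks summing to 3 forces exactly one block of size 2 and the rest size 1 → block sizes [2, 1]

Assembling the blocks gives a Jordan form
J =
  [6, 1, 0]
  [0, 6, 0]
  [0, 0, 6]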